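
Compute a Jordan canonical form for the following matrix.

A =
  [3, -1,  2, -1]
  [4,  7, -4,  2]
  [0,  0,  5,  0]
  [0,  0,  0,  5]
J_2(5) ⊕ J_1(5) ⊕ J_1(5)

The characteristic polynomial is
  det(x·I − A) = x^4 - 20*x^3 + 150*x^2 - 500*x + 625 = (x - 5)^4

Eigenvalues and multiplicities (the geometric multiplicity of λ is n − rank(A − λI), which equals the number of Jordan blocks for λ):
  λ = 5: algebraic multiplicity = 4, geometric multiplicity = 3

Determining the block sizes for each eigenvalue:
  λ = 5: 3 blocks summing to 4 forces exactly one block of size 2 and the rest size 1 → block sizes [2, 1, 1]

Assembling the blocks gives a Jordan form
J =
  [5, 1, 0, 0]
  [0, 5, 0, 0]
  [0, 0, 5, 0]
  [0, 0, 0, 5]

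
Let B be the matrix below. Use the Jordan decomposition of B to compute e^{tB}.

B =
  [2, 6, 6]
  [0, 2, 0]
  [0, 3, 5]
e^{tB} =
  [exp(2*t), 2*exp(5*t) - 2*exp(2*t), 2*exp(5*t) - 2*exp(2*t)]
  [0, exp(2*t), 0]
  [0, exp(5*t) - exp(2*t), exp(5*t)]

Strategy: write B = P · J · P⁻¹ where J is a Jordan canonical form, so e^{tB} = P · e^{tJ} · P⁻¹, and e^{tJ} can be computed block-by-block.

B has Jordan form
J =
  [2, 0, 0]
  [0, 2, 0]
  [0, 0, 5]
(up to reordering of blocks).

Per-block formulas:
  For a 1×1 block at λ = 2: exp(t · [2]) = [e^(2t)].
  For a 1×1 block at λ = 5: exp(t · [5]) = [e^(5t)].

After assembling e^{tJ} and conjugating by P, we get:

e^{tB} =
  [exp(2*t), 2*exp(5*t) - 2*exp(2*t), 2*exp(5*t) - 2*exp(2*t)]
  [0, exp(2*t), 0]
  [0, exp(5*t) - exp(2*t), exp(5*t)]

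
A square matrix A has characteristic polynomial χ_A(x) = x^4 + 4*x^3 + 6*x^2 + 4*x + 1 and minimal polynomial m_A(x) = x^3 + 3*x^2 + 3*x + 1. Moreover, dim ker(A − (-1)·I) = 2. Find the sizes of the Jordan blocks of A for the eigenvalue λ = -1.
Block sizes for λ = -1: [3, 1]

Step 1 — from the characteristic polynomial, algebraic multiplicity of λ = -1 is 4. From dim ker(A − (-1)·I) = 2, there are exactly 2 Jordan blocks for λ = -1.
Step 2 — from the minimal polynomial, the factor (x + 1)^3 tells us the largest block for λ = -1 has size 3.
Step 3 — with total size 4, 2 blocks, and largest block 3, the block sizes (in nonincreasing order) are [3, 1].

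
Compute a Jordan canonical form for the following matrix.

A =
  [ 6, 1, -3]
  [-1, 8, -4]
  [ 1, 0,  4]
J_3(6)

The characteristic polynomial is
  det(x·I − A) = x^3 - 18*x^2 + 108*x - 216 = (x - 6)^3

Eigenvalues and multiplicities (the geometric multiplicity of λ is n − rank(A − λI), which equals the number of Jordan blocks for λ):
  λ = 6: algebraic multiplicity = 3, geometric multiplicity = 1

Determining the block sizes for each eigenvalue:
  λ = 6: one block (gm = 1), so the single block has size am = 3 → block sizes [3]

Assembling the blocks gives a Jordan form
J =
  [6, 1, 0]
  [0, 6, 1]
  [0, 0, 6]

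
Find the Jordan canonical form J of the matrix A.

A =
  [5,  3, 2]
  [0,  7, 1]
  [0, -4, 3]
J_3(5)

The characteristic polynomial is
  det(x·I − A) = x^3 - 15*x^2 + 75*x - 125 = (x - 5)^3

Eigenvalues and multiplicities (the geometric multiplicity of λ is n − rank(A − λI), which equals the number of Jordan blocks for λ):
  λ = 5: algebraic multiplicity = 3, geometric multiplicity = 1

Determining the block sizes for each eigenvalue:
  λ = 5: one block (gm = 1), so the single block has size am = 3 → block sizes [3]

Assembling the blocks gives a Jordan form
J =
  [5, 1, 0]
  [0, 5, 1]
  [0, 0, 5]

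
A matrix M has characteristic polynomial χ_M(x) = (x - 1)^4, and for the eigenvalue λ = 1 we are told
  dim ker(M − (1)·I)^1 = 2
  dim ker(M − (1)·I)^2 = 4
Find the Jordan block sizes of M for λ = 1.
Block sizes for λ = 1: [2, 2]

From the dimensions of kernels of powers, the number of Jordan blocks of size at least j is d_j − d_{j−1} where d_j = dim ker(N^j) (with d_0 = 0). Computing the differences gives [2, 2].
The number of blocks of size exactly k is (#blocks of size ≥ k) − (#blocks of size ≥ k + 1), so the partition is: 2 block(s) of size 2.
In nonincreasing order the block sizes are [2, 2].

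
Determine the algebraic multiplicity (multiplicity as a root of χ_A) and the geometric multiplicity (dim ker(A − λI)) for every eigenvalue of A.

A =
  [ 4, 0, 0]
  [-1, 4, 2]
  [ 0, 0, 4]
λ = 4: alg = 3, geom = 2

Step 1 — factor the characteristic polynomial to read off the algebraic multiplicities:
  χ_A(x) = (x - 4)^3

Step 2 — compute geometric multiplicities via the rank-nullity identity g(λ) = n − rank(A − λI):
  rank(A − (4)·I) = 1, so dim ker(A − (4)·I) = n − 1 = 2

Summary:
  λ = 4: algebraic multiplicity = 3, geometric multiplicity = 2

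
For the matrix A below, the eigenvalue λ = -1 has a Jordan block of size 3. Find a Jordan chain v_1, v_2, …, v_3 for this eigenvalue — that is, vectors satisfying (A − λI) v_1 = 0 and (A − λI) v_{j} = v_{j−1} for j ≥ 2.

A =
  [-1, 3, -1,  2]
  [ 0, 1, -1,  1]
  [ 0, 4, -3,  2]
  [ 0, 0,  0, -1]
A Jordan chain for λ = -1 of length 3:
v_1 = (2, 0, 0, 0)ᵀ
v_2 = (3, 2, 4, 0)ᵀ
v_3 = (0, 1, 0, 0)ᵀ

Let N = A − (-1)·I. We want v_3 with N^3 v_3 = 0 but N^2 v_3 ≠ 0; then v_{j-1} := N · v_j for j = 3, …, 2.

Pick v_3 = (0, 1, 0, 0)ᵀ.
Then v_2 = N · v_3 = (3, 2, 4, 0)ᵀ.
Then v_1 = N · v_2 = (2, 0, 0, 0)ᵀ.

Sanity check: (A − (-1)·I) v_1 = (0, 0, 0, 0)ᵀ = 0. ✓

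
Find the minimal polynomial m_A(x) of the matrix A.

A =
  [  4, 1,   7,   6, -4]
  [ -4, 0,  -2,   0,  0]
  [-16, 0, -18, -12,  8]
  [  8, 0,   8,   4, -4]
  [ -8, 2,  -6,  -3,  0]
x^2 + 4*x + 4

The characteristic polynomial is χ_A(x) = (x + 2)^5, so the eigenvalues are known. The minimal polynomial is
  m_A(x) = Π_λ (x − λ)^{k_λ}
where k_λ is the size of the *largest* Jordan block for λ (equivalently, the smallest k with (A − λI)^k v = 0 for every generalised eigenvector v of λ).

  λ = -2: largest Jordan block has size 2, contributing (x + 2)^2

So m_A(x) = (x + 2)^2 = x^2 + 4*x + 4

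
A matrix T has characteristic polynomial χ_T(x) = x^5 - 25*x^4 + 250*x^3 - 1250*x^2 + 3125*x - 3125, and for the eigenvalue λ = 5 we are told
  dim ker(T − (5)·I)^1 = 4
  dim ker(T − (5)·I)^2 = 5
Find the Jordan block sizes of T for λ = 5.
Block sizes for λ = 5: [2, 1, 1, 1]

From the dimensions of kernels of powers, the number of Jordan blocks of size at least j is d_j − d_{j−1} where d_j = dim ker(N^j) (with d_0 = 0). Computing the differences gives [4, 1].
The number of blocks of size exactly k is (#blocks of size ≥ k) − (#blocks of size ≥ k + 1), so the partition is: 3 block(s) of size 1, 1 block(s) of size 2.
In nonincreasing order the block sizes are [2, 1, 1, 1].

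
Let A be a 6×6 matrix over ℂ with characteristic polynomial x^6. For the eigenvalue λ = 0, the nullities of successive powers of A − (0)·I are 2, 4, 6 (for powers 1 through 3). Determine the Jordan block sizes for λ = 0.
Block sizes for λ = 0: [3, 3]

From the dimensions of kernels of powers, the number of Jordan blocks of size at least j is d_j − d_{j−1} where d_j = dim ker(N^j) (with d_0 = 0). Computing the differences gives [2, 2, 2].
The number of blocks of size exactly k is (#blocks of size ≥ k) − (#blocks of size ≥ k + 1), so the partition is: 2 block(s) of size 3.
In nonincreasing order the block sizes are [3, 3].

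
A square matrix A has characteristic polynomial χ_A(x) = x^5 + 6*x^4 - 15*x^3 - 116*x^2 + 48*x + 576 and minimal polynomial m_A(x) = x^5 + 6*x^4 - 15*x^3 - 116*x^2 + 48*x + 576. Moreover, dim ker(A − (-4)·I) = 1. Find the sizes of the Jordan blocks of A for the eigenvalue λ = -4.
Block sizes for λ = -4: [3]

Step 1 — from the characteristic polynomial, algebraic multiplicity of λ = -4 is 3. From dim ker(A − (-4)·I) = 1, there are exactly 1 Jordan blocks for λ = -4.
Step 2 — from the minimal polynomial, the factor (x + 4)^3 tells us the largest block for λ = -4 has size 3.
Step 3 — with total size 3, 1 blocks, and largest block 3, the block sizes (in nonincreasing order) are [3].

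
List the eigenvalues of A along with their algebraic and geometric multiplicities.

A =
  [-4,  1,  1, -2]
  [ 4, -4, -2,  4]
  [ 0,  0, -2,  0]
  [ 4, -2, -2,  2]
λ = -2: alg = 4, geom = 3

Step 1 — factor the characteristic polynomial to read off the algebraic multiplicities:
  χ_A(x) = (x + 2)^4

Step 2 — compute geometric multiplicities via the rank-nullity identity g(λ) = n − rank(A − λI):
  rank(A − (-2)·I) = 1, so dim ker(A − (-2)·I) = n − 1 = 3

Summary:
  λ = -2: algebraic multiplicity = 4, geometric multiplicity = 3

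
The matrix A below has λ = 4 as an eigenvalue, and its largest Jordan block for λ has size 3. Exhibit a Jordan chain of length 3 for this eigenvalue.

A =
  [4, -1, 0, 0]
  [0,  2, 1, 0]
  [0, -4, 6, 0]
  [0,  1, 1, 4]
A Jordan chain for λ = 4 of length 3:
v_1 = (2, 0, 0, -6)ᵀ
v_2 = (-1, -2, -4, 1)ᵀ
v_3 = (0, 1, 0, 0)ᵀ

Let N = A − (4)·I. We want v_3 with N^3 v_3 = 0 but N^2 v_3 ≠ 0; then v_{j-1} := N · v_j for j = 3, …, 2.

Pick v_3 = (0, 1, 0, 0)ᵀ.
Then v_2 = N · v_3 = (-1, -2, -4, 1)ᵀ.
Then v_1 = N · v_2 = (2, 0, 0, -6)ᵀ.

Sanity check: (A − (4)·I) v_1 = (0, 0, 0, 0)ᵀ = 0. ✓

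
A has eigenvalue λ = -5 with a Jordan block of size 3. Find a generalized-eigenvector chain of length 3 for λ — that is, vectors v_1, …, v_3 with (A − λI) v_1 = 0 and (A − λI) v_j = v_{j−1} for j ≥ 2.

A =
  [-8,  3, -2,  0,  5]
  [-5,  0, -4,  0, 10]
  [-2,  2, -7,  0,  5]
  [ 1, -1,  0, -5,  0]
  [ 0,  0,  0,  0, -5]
A Jordan chain for λ = -5 of length 3:
v_1 = (-2, -2, 0, 2, 0)ᵀ
v_2 = (-3, -5, -2, 1, 0)ᵀ
v_3 = (1, 0, 0, 0, 0)ᵀ

Let N = A − (-5)·I. We want v_3 with N^3 v_3 = 0 but N^2 v_3 ≠ 0; then v_{j-1} := N · v_j for j = 3, …, 2.

Pick v_3 = (1, 0, 0, 0, 0)ᵀ.
Then v_2 = N · v_3 = (-3, -5, -2, 1, 0)ᵀ.
Then v_1 = N · v_2 = (-2, -2, 0, 2, 0)ᵀ.

Sanity check: (A − (-5)·I) v_1 = (0, 0, 0, 0, 0)ᵀ = 0. ✓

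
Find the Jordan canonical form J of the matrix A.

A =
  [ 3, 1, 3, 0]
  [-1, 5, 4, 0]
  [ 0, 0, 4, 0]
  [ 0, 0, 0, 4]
J_3(4) ⊕ J_1(4)

The characteristic polynomial is
  det(x·I − A) = x^4 - 16*x^3 + 96*x^2 - 256*x + 256 = (x - 4)^4

Eigenvalues and multiplicities (the geometric multiplicity of λ is n − rank(A − λI), which equals the number of Jordan blocks for λ):
  λ = 4: algebraic multiplicity = 4, geometric multiplicity = 2

Determining the block sizes for each eigenvalue:
  λ = 4: with am = 4 and gm = 2, the partition is not yet determined (e.g. several partitions of 4 into 2 parts exist). Let N = A − (4)·I. Computing rank(N^1) = 2, rank(N^2) = 1, rank(N^3) = 0; the number of blocks of size ≥ j is rank(N^{j−1}) − rank(N^j), giving [2, 1, 1]. So we have 1 block(s) of size 3, 1 block(s) of size 1 → block sizes [3, 1]

Assembling the blocks gives a Jordan form
J =
  [4, 1, 0, 0]
  [0, 4, 1, 0]
  [0, 0, 4, 0]
  [0, 0, 0, 4]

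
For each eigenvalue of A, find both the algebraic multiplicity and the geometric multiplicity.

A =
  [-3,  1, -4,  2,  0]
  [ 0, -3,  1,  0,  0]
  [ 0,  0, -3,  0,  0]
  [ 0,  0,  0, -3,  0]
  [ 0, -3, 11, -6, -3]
λ = -3: alg = 5, geom = 3

Step 1 — factor the characteristic polynomial to read off the algebraic multiplicities:
  χ_A(x) = (x + 3)^5

Step 2 — compute geometric multiplicities via the rank-nullity identity g(λ) = n − rank(A − λI):
  rank(A − (-3)·I) = 2, so dim ker(A − (-3)·I) = n − 2 = 3

Summary:
  λ = -3: algebraic multiplicity = 5, geometric multiplicity = 3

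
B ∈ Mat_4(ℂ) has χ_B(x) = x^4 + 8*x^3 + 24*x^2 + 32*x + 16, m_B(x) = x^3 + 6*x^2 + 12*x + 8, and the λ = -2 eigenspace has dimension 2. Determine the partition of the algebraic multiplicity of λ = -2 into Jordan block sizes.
Block sizes for λ = -2: [3, 1]

Step 1 — from the characteristic polynomial, algebraic multiplicity of λ = -2 is 4. From dim ker(B − (-2)·I) = 2, there are exactly 2 Jordan blocks for λ = -2.
Step 2 — from the minimal polynomial, the factor (x + 2)^3 tells us the largest block for λ = -2 has size 3.
Step 3 — with total size 4, 2 blocks, and largest block 3, the block sizes (in nonincreasing order) are [3, 1].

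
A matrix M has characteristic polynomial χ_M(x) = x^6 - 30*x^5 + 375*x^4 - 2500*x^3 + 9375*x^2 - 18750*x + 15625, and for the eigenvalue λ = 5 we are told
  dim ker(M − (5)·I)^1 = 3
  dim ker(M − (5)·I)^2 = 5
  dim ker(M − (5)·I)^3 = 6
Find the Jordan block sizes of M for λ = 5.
Block sizes for λ = 5: [3, 2, 1]

From the dimensions of kernels of powers, the number of Jordan blocks of size at least j is d_j − d_{j−1} where d_j = dim ker(N^j) (with d_0 = 0). Computing the differences gives [3, 2, 1].
The number of blocks of size exactly k is (#blocks of size ≥ k) − (#blocks of size ≥ k + 1), so the partition is: 1 block(s) of size 1, 1 block(s) of size 2, 1 block(s) of size 3.
In nonincreasing order the block sizes are [3, 2, 1].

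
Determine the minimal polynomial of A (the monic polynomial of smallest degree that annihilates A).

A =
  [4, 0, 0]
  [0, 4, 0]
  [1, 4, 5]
x^2 - 9*x + 20

The characteristic polynomial is χ_A(x) = (x - 5)*(x - 4)^2, so the eigenvalues are known. The minimal polynomial is
  m_A(x) = Π_λ (x − λ)^{k_λ}
where k_λ is the size of the *largest* Jordan block for λ (equivalently, the smallest k with (A − λI)^k v = 0 for every generalised eigenvector v of λ).

  λ = 4: largest Jordan block has size 1, contributing (x − 4)
  λ = 5: largest Jordan block has size 1, contributing (x − 5)

So m_A(x) = (x - 5)*(x - 4) = x^2 - 9*x + 20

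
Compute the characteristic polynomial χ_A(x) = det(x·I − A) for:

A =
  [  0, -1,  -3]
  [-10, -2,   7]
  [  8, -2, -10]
x^3 + 12*x^2 + 48*x + 64

Expanding det(x·I − A) (e.g. by cofactor expansion or by noting that A is similar to its Jordan form J, which has the same characteristic polynomial as A) gives
  χ_A(x) = x^3 + 12*x^2 + 48*x + 64
which factors as (x + 4)^3. The eigenvalues (with algebraic multiplicities) are λ = -4 with multiplicity 3.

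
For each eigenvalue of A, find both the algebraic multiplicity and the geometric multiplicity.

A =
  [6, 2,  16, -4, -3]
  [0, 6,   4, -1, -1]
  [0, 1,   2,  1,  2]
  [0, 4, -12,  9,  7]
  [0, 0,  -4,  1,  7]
λ = 6: alg = 5, geom = 2

Step 1 — factor the characteristic polynomial to read off the algebraic multiplicities:
  χ_A(x) = (x - 6)^5

Step 2 — compute geometric multiplicities via the rank-nullity identity g(λ) = n − rank(A − λI):
  rank(A − (6)·I) = 3, so dim ker(A − (6)·I) = n − 3 = 2

Summary:
  λ = 6: algebraic multiplicity = 5, geometric multiplicity = 2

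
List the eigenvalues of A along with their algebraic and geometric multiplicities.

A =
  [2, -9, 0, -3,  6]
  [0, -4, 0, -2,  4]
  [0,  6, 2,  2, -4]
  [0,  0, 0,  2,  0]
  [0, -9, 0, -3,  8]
λ = 2: alg = 5, geom = 4

Step 1 — factor the characteristic polynomial to read off the algebraic multiplicities:
  χ_A(x) = (x - 2)^5

Step 2 — compute geometric multiplicities via the rank-nullity identity g(λ) = n − rank(A − λI):
  rank(A − (2)·I) = 1, so dim ker(A − (2)·I) = n − 1 = 4

Summary:
  λ = 2: algebraic multiplicity = 5, geometric multiplicity = 4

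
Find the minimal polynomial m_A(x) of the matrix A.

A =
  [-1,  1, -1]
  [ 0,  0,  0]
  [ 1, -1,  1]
x^2

The characteristic polynomial is χ_A(x) = x^3, so the eigenvalues are known. The minimal polynomial is
  m_A(x) = Π_λ (x − λ)^{k_λ}
where k_λ is the size of the *largest* Jordan block for λ (equivalently, the smallest k with (A − λI)^k v = 0 for every generalised eigenvector v of λ).

  λ = 0: largest Jordan block has size 2, contributing (x − 0)^2

So m_A(x) = x^2 = x^2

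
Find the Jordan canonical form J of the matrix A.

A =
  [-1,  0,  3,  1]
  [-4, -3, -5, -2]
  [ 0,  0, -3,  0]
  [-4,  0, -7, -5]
J_3(-3) ⊕ J_1(-3)

The characteristic polynomial is
  det(x·I − A) = x^4 + 12*x^3 + 54*x^2 + 108*x + 81 = (x + 3)^4

Eigenvalues and multiplicities (the geometric multiplicity of λ is n − rank(A − λI), which equals the number of Jordan blocks for λ):
  λ = -3: algebraic multiplicity = 4, geometric multiplicity = 2

Determining the block sizes for each eigenvalue:
  λ = -3: with am = 4 and gm = 2, the partition is not yet determined (e.g. several partitions of 4 into 2 parts exist). Let N = A − (-3)·I. Computing rank(N^1) = 2, rank(N^2) = 1, rank(N^3) = 0; the number of blocks of size ≥ j is rank(N^{j−1}) − rank(N^j), giving [2, 1, 1]. So we have 1 block(s) of size 3, 1 block(s) of size 1 → block sizes [3, 1]

Assembling the blocks gives a Jordan form
J =
  [-3,  1,  0,  0]
  [ 0, -3,  1,  0]
  [ 0,  0, -3,  0]
  [ 0,  0,  0, -3]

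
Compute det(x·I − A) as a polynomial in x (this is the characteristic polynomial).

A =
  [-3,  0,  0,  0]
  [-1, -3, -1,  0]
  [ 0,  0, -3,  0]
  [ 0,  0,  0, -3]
x^4 + 12*x^3 + 54*x^2 + 108*x + 81

Expanding det(x·I − A) (e.g. by cofactor expansion or by noting that A is similar to its Jordan form J, which has the same characteristic polynomial as A) gives
  χ_A(x) = x^4 + 12*x^3 + 54*x^2 + 108*x + 81
which factors as (x + 3)^4. The eigenvalues (with algebraic multiplicities) are λ = -3 with multiplicity 4.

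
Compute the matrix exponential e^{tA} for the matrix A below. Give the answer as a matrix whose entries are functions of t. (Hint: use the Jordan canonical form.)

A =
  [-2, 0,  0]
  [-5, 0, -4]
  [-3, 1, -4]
e^{tA} =
  [exp(-2*t), 0, 0]
  [t^2*exp(-2*t) - 5*t*exp(-2*t), 2*t*exp(-2*t) + exp(-2*t), -4*t*exp(-2*t)]
  [t^2*exp(-2*t)/2 - 3*t*exp(-2*t), t*exp(-2*t), -2*t*exp(-2*t) + exp(-2*t)]

Strategy: write A = P · J · P⁻¹ where J is a Jordan canonical form, so e^{tA} = P · e^{tJ} · P⁻¹, and e^{tJ} can be computed block-by-block.

A has Jordan form
J =
  [-2,  1,  0]
  [ 0, -2,  1]
  [ 0,  0, -2]
(up to reordering of blocks).

Per-block formulas:
  For a 3×3 Jordan block J_3(-2): exp(t · J_3(-2)) = e^(-2t)·(I + t·N + (t^2/2)·N^2), where N is the 3×3 nilpotent shift.

After assembling e^{tJ} and conjugating by P, we get:

e^{tA} =
  [exp(-2*t), 0, 0]
  [t^2*exp(-2*t) - 5*t*exp(-2*t), 2*t*exp(-2*t) + exp(-2*t), -4*t*exp(-2*t)]
  [t^2*exp(-2*t)/2 - 3*t*exp(-2*t), t*exp(-2*t), -2*t*exp(-2*t) + exp(-2*t)]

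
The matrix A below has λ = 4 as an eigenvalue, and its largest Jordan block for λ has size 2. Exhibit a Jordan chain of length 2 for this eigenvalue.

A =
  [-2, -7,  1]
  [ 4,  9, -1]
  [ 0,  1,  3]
A Jordan chain for λ = 4 of length 2:
v_1 = (1, -1, -1)ᵀ
v_2 = (1, -1, 0)ᵀ

Let N = A − (4)·I. We want v_2 with N^2 v_2 = 0 but N^1 v_2 ≠ 0; then v_{j-1} := N · v_j for j = 2, …, 2.

Pick v_2 = (1, -1, 0)ᵀ.
Then v_1 = N · v_2 = (1, -1, -1)ᵀ.

Sanity check: (A − (4)·I) v_1 = (0, 0, 0)ᵀ = 0. ✓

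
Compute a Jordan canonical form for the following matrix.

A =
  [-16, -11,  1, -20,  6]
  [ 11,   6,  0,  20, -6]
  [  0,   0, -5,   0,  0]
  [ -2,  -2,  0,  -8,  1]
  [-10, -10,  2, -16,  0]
J_3(-5) ⊕ J_2(-4)

The characteristic polynomial is
  det(x·I − A) = x^5 + 23*x^4 + 211*x^3 + 965*x^2 + 2200*x + 2000 = (x + 4)^2*(x + 5)^3

Eigenvalues and multiplicities (the geometric multiplicity of λ is n − rank(A − λI), which equals the number of Jordan blocks for λ):
  λ = -5: algebraic multiplicity = 3, geometric multiplicity = 1
  λ = -4: algebraic multiplicity = 2, geometric multiplicity = 1

Determining the block sizes for each eigenvalue:
  λ = -5: one block (gm = 1), so the single block has size am = 3 → block sizes [3]
  λ = -4: one block (gm = 1), so the single block has size am = 2 → block sizes [2]

Assembling the blocks gives a Jordan form
J =
  [-5,  1,  0,  0,  0]
  [ 0, -5,  1,  0,  0]
  [ 0,  0, -5,  0,  0]
  [ 0,  0,  0, -4,  1]
  [ 0,  0,  0,  0, -4]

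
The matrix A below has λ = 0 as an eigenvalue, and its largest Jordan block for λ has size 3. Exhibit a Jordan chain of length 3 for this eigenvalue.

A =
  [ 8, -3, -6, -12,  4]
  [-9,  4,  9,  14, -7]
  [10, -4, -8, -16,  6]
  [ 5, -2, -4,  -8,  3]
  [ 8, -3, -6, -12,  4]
A Jordan chain for λ = 0 of length 3:
v_1 = (3, -4, 4, 2, 3)ᵀ
v_2 = (8, -9, 10, 5, 8)ᵀ
v_3 = (1, 0, 0, 0, 0)ᵀ

Let N = A − (0)·I. We want v_3 with N^3 v_3 = 0 but N^2 v_3 ≠ 0; then v_{j-1} := N · v_j for j = 3, …, 2.

Pick v_3 = (1, 0, 0, 0, 0)ᵀ.
Then v_2 = N · v_3 = (8, -9, 10, 5, 8)ᵀ.
Then v_1 = N · v_2 = (3, -4, 4, 2, 3)ᵀ.

Sanity check: (A − (0)·I) v_1 = (0, 0, 0, 0, 0)ᵀ = 0. ✓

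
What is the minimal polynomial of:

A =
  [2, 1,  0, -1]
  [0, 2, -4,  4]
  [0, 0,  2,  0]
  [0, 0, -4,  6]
x^3 - 10*x^2 + 28*x - 24

The characteristic polynomial is χ_A(x) = (x - 6)*(x - 2)^3, so the eigenvalues are known. The minimal polynomial is
  m_A(x) = Π_λ (x − λ)^{k_λ}
where k_λ is the size of the *largest* Jordan block for λ (equivalently, the smallest k with (A − λI)^k v = 0 for every generalised eigenvector v of λ).

  λ = 2: largest Jordan block has size 2, contributing (x − 2)^2
  λ = 6: largest Jordan block has size 1, contributing (x − 6)

So m_A(x) = (x - 6)*(x - 2)^2 = x^3 - 10*x^2 + 28*x - 24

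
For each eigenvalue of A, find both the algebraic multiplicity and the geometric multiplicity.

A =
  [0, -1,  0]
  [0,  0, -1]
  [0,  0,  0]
λ = 0: alg = 3, geom = 1

Step 1 — factor the characteristic polynomial to read off the algebraic multiplicities:
  χ_A(x) = x^3

Step 2 — compute geometric multiplicities via the rank-nullity identity g(λ) = n − rank(A − λI):
  rank(A − (0)·I) = 2, so dim ker(A − (0)·I) = n − 2 = 1

Summary:
  λ = 0: algebraic multiplicity = 3, geometric multiplicity = 1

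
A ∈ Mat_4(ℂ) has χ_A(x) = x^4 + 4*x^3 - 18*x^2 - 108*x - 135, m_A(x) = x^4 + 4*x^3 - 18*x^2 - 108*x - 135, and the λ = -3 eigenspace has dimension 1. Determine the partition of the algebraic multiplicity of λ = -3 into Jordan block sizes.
Block sizes for λ = -3: [3]

Step 1 — from the characteristic polynomial, algebraic multiplicity of λ = -3 is 3. From dim ker(A − (-3)·I) = 1, there are exactly 1 Jordan blocks for λ = -3.
Step 2 — from the minimal polynomial, the factor (x + 3)^3 tells us the largest block for λ = -3 has size 3.
Step 3 — with total size 3, 1 blocks, and largest block 3, the block sizes (in nonincreasing order) are [3].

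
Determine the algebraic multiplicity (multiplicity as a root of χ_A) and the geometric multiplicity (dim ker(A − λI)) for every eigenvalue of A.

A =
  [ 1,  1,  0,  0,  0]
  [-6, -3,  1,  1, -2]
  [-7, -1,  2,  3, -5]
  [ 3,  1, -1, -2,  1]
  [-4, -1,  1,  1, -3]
λ = -1: alg = 5, geom = 2

Step 1 — factor the characteristic polynomial to read off the algebraic multiplicities:
  χ_A(x) = (x + 1)^5

Step 2 — compute geometric multiplicities via the rank-nullity identity g(λ) = n − rank(A − λI):
  rank(A − (-1)·I) = 3, so dim ker(A − (-1)·I) = n − 3 = 2

Summary:
  λ = -1: algebraic multiplicity = 5, geometric multiplicity = 2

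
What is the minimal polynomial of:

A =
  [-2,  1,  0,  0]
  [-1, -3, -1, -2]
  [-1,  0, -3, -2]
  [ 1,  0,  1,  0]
x^3 + 6*x^2 + 12*x + 8

The characteristic polynomial is χ_A(x) = (x + 2)^4, so the eigenvalues are known. The minimal polynomial is
  m_A(x) = Π_λ (x − λ)^{k_λ}
where k_λ is the size of the *largest* Jordan block for λ (equivalently, the smallest k with (A − λI)^k v = 0 for every generalised eigenvector v of λ).

  λ = -2: largest Jordan block has size 3, contributing (x + 2)^3

So m_A(x) = (x + 2)^3 = x^3 + 6*x^2 + 12*x + 8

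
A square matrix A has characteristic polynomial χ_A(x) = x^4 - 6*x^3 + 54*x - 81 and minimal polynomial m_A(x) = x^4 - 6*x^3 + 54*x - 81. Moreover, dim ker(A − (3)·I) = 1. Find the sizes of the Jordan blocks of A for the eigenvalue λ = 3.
Block sizes for λ = 3: [3]

Step 1 — from the characteristic polynomial, algebraic multiplicity of λ = 3 is 3. From dim ker(A − (3)·I) = 1, there are exactly 1 Jordan blocks for λ = 3.
Step 2 — from the minimal polynomial, the factor (x − 3)^3 tells us the largest block for λ = 3 has size 3.
Step 3 — with total size 3, 1 blocks, and largest block 3, the block sizes (in nonincreasing order) are [3].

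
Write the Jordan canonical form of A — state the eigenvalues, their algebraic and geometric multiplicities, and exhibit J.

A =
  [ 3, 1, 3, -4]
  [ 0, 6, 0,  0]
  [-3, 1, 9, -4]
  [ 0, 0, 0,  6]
J_2(6) ⊕ J_1(6) ⊕ J_1(6)

The characteristic polynomial is
  det(x·I − A) = x^4 - 24*x^3 + 216*x^2 - 864*x + 1296 = (x - 6)^4

Eigenvalues and multiplicities (the geometric multiplicity of λ is n − rank(A − λI), which equals the number of Jordan blocks for λ):
  λ = 6: algebraic multiplicity = 4, geometric multiplicity = 3

Determining the block sizes for each eigenvalue:
  λ = 6: 3 blocks summing to 4 forces exactly one block of size 2 and the rest size 1 → block sizes [2, 1, 1]

Assembling the blocks gives a Jordan form
J =
  [6, 1, 0, 0]
  [0, 6, 0, 0]
  [0, 0, 6, 0]
  [0, 0, 0, 6]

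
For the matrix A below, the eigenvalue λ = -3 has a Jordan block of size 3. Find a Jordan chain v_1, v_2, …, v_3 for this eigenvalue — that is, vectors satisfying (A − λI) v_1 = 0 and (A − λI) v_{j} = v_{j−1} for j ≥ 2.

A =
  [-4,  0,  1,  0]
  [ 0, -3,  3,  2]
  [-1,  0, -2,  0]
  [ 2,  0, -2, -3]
A Jordan chain for λ = -3 of length 3:
v_1 = (0, 1, 0, 0)ᵀ
v_2 = (-1, 0, -1, 2)ᵀ
v_3 = (1, 0, 0, 0)ᵀ

Let N = A − (-3)·I. We want v_3 with N^3 v_3 = 0 but N^2 v_3 ≠ 0; then v_{j-1} := N · v_j for j = 3, …, 2.

Pick v_3 = (1, 0, 0, 0)ᵀ.
Then v_2 = N · v_3 = (-1, 0, -1, 2)ᵀ.
Then v_1 = N · v_2 = (0, 1, 0, 0)ᵀ.

Sanity check: (A − (-3)·I) v_1 = (0, 0, 0, 0)ᵀ = 0. ✓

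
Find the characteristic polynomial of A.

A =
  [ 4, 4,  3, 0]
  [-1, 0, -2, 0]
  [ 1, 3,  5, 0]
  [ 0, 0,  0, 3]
x^4 - 12*x^3 + 54*x^2 - 108*x + 81

Expanding det(x·I − A) (e.g. by cofactor expansion or by noting that A is similar to its Jordan form J, which has the same characteristic polynomial as A) gives
  χ_A(x) = x^4 - 12*x^3 + 54*x^2 - 108*x + 81
which factors as (x - 3)^4. The eigenvalues (with algebraic multiplicities) are λ = 3 with multiplicity 4.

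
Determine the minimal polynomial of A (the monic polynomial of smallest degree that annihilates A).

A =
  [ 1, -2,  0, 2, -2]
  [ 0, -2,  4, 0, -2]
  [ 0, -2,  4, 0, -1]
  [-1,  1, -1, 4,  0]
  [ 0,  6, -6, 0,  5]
x^3 - 7*x^2 + 16*x - 12

The characteristic polynomial is χ_A(x) = (x - 3)^2*(x - 2)^3, so the eigenvalues are known. The minimal polynomial is
  m_A(x) = Π_λ (x − λ)^{k_λ}
where k_λ is the size of the *largest* Jordan block for λ (equivalently, the smallest k with (A − λI)^k v = 0 for every generalised eigenvector v of λ).

  λ = 2: largest Jordan block has size 2, contributing (x − 2)^2
  λ = 3: largest Jordan block has size 1, contributing (x − 3)

So m_A(x) = (x - 3)*(x - 2)^2 = x^3 - 7*x^2 + 16*x - 12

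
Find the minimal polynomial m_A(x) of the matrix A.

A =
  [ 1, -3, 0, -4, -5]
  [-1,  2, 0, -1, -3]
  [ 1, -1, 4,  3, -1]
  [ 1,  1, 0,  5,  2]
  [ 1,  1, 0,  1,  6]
x^5 - 18*x^4 + 129*x^3 - 460*x^2 + 816*x - 576

The characteristic polynomial is χ_A(x) = (x - 4)^3*(x - 3)^2, so the eigenvalues are known. The minimal polynomial is
  m_A(x) = Π_λ (x − λ)^{k_λ}
where k_λ is the size of the *largest* Jordan block for λ (equivalently, the smallest k with (A − λI)^k v = 0 for every generalised eigenvector v of λ).

  λ = 3: largest Jordan block has size 2, contributing (x − 3)^2
  λ = 4: largest Jordan block has size 3, contributing (x − 4)^3

So m_A(x) = (x - 4)^3*(x - 3)^2 = x^5 - 18*x^4 + 129*x^3 - 460*x^2 + 816*x - 576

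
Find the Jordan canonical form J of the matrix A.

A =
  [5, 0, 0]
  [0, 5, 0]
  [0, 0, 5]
J_1(5) ⊕ J_1(5) ⊕ J_1(5)

The characteristic polynomial is
  det(x·I − A) = x^3 - 15*x^2 + 75*x - 125 = (x - 5)^3

Eigenvalues and multiplicities (the geometric multiplicity of λ is n − rank(A − λI), which equals the number of Jordan blocks for λ):
  λ = 5: algebraic multiplicity = 3, geometric multiplicity = 3

Determining the block sizes for each eigenvalue:
  λ = 5: gm = am = 3, so every block has size 1 → block sizes [1, 1, 1]

Assembling the blocks gives a Jordan form
J =
  [5, 0, 0]
  [0, 5, 0]
  [0, 0, 5]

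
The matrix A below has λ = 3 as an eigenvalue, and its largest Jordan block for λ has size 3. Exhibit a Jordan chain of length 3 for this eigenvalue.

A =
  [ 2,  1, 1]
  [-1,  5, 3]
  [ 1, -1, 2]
A Jordan chain for λ = 3 of length 3:
v_1 = (1, 2, -1)ᵀ
v_2 = (-1, -1, 1)ᵀ
v_3 = (1, 0, 0)ᵀ

Let N = A − (3)·I. We want v_3 with N^3 v_3 = 0 but N^2 v_3 ≠ 0; then v_{j-1} := N · v_j for j = 3, …, 2.

Pick v_3 = (1, 0, 0)ᵀ.
Then v_2 = N · v_3 = (-1, -1, 1)ᵀ.
Then v_1 = N · v_2 = (1, 2, -1)ᵀ.

Sanity check: (A − (3)·I) v_1 = (0, 0, 0)ᵀ = 0. ✓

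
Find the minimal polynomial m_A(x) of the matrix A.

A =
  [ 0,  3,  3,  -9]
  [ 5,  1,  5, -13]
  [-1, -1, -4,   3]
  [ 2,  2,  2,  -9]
x^3 + 9*x^2 + 27*x + 27

The characteristic polynomial is χ_A(x) = (x + 3)^4, so the eigenvalues are known. The minimal polynomial is
  m_A(x) = Π_λ (x − λ)^{k_λ}
where k_λ is the size of the *largest* Jordan block for λ (equivalently, the smallest k with (A − λI)^k v = 0 for every generalised eigenvector v of λ).

  λ = -3: largest Jordan block has size 3, contributing (x + 3)^3

So m_A(x) = (x + 3)^3 = x^3 + 9*x^2 + 27*x + 27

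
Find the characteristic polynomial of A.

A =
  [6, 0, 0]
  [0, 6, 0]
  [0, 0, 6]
x^3 - 18*x^2 + 108*x - 216

Expanding det(x·I − A) (e.g. by cofactor expansion or by noting that A is similar to its Jordan form J, which has the same characteristic polynomial as A) gives
  χ_A(x) = x^3 - 18*x^2 + 108*x - 216
which factors as (x - 6)^3. The eigenvalues (with algebraic multiplicities) are λ = 6 with multiplicity 3.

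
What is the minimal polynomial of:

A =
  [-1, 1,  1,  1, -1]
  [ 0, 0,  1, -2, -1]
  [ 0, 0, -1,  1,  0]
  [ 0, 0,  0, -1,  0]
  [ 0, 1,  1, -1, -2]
x^2 + 2*x + 1

The characteristic polynomial is χ_A(x) = (x + 1)^5, so the eigenvalues are known. The minimal polynomial is
  m_A(x) = Π_λ (x − λ)^{k_λ}
where k_λ is the size of the *largest* Jordan block for λ (equivalently, the smallest k with (A − λI)^k v = 0 for every generalised eigenvector v of λ).

  λ = -1: largest Jordan block has size 2, contributing (x + 1)^2

So m_A(x) = (x + 1)^2 = x^2 + 2*x + 1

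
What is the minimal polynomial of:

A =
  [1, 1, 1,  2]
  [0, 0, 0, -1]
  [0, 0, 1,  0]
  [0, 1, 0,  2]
x^3 - 3*x^2 + 3*x - 1

The characteristic polynomial is χ_A(x) = (x - 1)^4, so the eigenvalues are known. The minimal polynomial is
  m_A(x) = Π_λ (x − λ)^{k_λ}
where k_λ is the size of the *largest* Jordan block for λ (equivalently, the smallest k with (A − λI)^k v = 0 for every generalised eigenvector v of λ).

  λ = 1: largest Jordan block has size 3, contributing (x − 1)^3

So m_A(x) = (x - 1)^3 = x^3 - 3*x^2 + 3*x - 1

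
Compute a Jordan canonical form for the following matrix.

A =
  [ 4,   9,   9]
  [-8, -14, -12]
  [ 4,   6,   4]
J_2(-2) ⊕ J_1(-2)

The characteristic polynomial is
  det(x·I − A) = x^3 + 6*x^2 + 12*x + 8 = (x + 2)^3

Eigenvalues and multiplicities (the geometric multiplicity of λ is n − rank(A − λI), which equals the number of Jordan blocks for λ):
  λ = -2: algebraic multiplicity = 3, geometric multiplicity = 2

Determining the block sizes for each eigenvalue:
  λ = -2: 2 blocks summing to 3 forces exactly one block of size 2 and the rest size 1 → block sizes [2, 1]

Assembling the blocks gives a Jordan form
J =
  [-2,  1,  0]
  [ 0, -2,  0]
  [ 0,  0, -2]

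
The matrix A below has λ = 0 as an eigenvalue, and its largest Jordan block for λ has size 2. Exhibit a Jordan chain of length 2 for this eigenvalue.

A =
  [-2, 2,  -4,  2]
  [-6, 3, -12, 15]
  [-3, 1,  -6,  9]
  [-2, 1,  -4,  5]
A Jordan chain for λ = 0 of length 2:
v_1 = (-2, -6, -3, -2)ᵀ
v_2 = (1, 0, 0, 0)ᵀ

Let N = A − (0)·I. We want v_2 with N^2 v_2 = 0 but N^1 v_2 ≠ 0; then v_{j-1} := N · v_j for j = 2, …, 2.

Pick v_2 = (1, 0, 0, 0)ᵀ.
Then v_1 = N · v_2 = (-2, -6, -3, -2)ᵀ.

Sanity check: (A − (0)·I) v_1 = (0, 0, 0, 0)ᵀ = 0. ✓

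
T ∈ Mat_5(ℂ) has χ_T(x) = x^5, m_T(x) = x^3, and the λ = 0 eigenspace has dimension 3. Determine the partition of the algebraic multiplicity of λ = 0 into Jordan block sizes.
Block sizes for λ = 0: [3, 1, 1]

Step 1 — from the characteristic polynomial, algebraic multiplicity of λ = 0 is 5. From dim ker(T − (0)·I) = 3, there are exactly 3 Jordan blocks for λ = 0.
Step 2 — from the minimal polynomial, the factor (x − 0)^3 tells us the largest block for λ = 0 has size 3.
Step 3 — with total size 5, 3 blocks, and largest block 3, the block sizes (in nonincreasing order) are [3, 1, 1].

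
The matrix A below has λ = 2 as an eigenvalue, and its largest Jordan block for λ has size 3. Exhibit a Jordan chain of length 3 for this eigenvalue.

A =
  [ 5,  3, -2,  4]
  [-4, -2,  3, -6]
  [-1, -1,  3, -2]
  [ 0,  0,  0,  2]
A Jordan chain for λ = 2 of length 3:
v_1 = (-1, 1, 0, 0)ᵀ
v_2 = (3, -4, -1, 0)ᵀ
v_3 = (1, 0, 0, 0)ᵀ

Let N = A − (2)·I. We want v_3 with N^3 v_3 = 0 but N^2 v_3 ≠ 0; then v_{j-1} := N · v_j for j = 3, …, 2.

Pick v_3 = (1, 0, 0, 0)ᵀ.
Then v_2 = N · v_3 = (3, -4, -1, 0)ᵀ.
Then v_1 = N · v_2 = (-1, 1, 0, 0)ᵀ.

Sanity check: (A − (2)·I) v_1 = (0, 0, 0, 0)ᵀ = 0. ✓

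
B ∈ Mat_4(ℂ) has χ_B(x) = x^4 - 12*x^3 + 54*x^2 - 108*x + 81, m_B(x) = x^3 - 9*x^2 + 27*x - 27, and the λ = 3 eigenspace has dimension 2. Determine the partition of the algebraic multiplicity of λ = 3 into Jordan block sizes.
Block sizes for λ = 3: [3, 1]

Step 1 — from the characteristic polynomial, algebraic multiplicity of λ = 3 is 4. From dim ker(B − (3)·I) = 2, there are exactly 2 Jordan blocks for λ = 3.
Step 2 — from the minimal polynomial, the factor (x − 3)^3 tells us the largest block for λ = 3 has size 3.
Step 3 — with total size 4, 2 blocks, and largest block 3, the block sizes (in nonincreasing order) are [3, 1].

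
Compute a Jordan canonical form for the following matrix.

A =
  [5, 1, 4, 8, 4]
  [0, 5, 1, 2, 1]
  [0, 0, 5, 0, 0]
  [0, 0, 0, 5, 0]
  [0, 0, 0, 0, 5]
J_3(5) ⊕ J_1(5) ⊕ J_1(5)

The characteristic polynomial is
  det(x·I − A) = x^5 - 25*x^4 + 250*x^3 - 1250*x^2 + 3125*x - 3125 = (x - 5)^5

Eigenvalues and multiplicities (the geometric multiplicity of λ is n − rank(A − λI), which equals the number of Jordan blocks for λ):
  λ = 5: algebraic multiplicity = 5, geometric multiplicity = 3

Determining the block sizes for each eigenvalue:
  λ = 5: with am = 5 and gm = 3, the partition is not yet determined (e.g. several partitions of 5 into 3 parts exist). Let N = A − (5)·I. Computing rank(N^1) = 2, rank(N^2) = 1, rank(N^3) = 0; the number of blocks of size ≥ j is rank(N^{j−1}) − rank(N^j), giving [3, 1, 1]. So we have 1 block(s) of size 3, 2 block(s) of size 1 → block sizes [3, 1, 1]

Assembling the blocks gives a Jordan form
J =
  [5, 1, 0, 0, 0]
  [0, 5, 1, 0, 0]
  [0, 0, 5, 0, 0]
  [0, 0, 0, 5, 0]
  [0, 0, 0, 0, 5]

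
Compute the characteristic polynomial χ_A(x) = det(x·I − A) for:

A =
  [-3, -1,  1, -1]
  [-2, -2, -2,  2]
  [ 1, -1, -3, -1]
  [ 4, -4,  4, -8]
x^4 + 16*x^3 + 96*x^2 + 256*x + 256

Expanding det(x·I − A) (e.g. by cofactor expansion or by noting that A is similar to its Jordan form J, which has the same characteristic polynomial as A) gives
  χ_A(x) = x^4 + 16*x^3 + 96*x^2 + 256*x + 256
which factors as (x + 4)^4. The eigenvalues (with algebraic multiplicities) are λ = -4 with multiplicity 4.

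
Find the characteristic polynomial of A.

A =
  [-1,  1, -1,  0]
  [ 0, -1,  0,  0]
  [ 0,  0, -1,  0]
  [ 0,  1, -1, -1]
x^4 + 4*x^3 + 6*x^2 + 4*x + 1

Expanding det(x·I − A) (e.g. by cofactor expansion or by noting that A is similar to its Jordan form J, which has the same characteristic polynomial as A) gives
  χ_A(x) = x^4 + 4*x^3 + 6*x^2 + 4*x + 1
which factors as (x + 1)^4. The eigenvalues (with algebraic multiplicities) are λ = -1 with multiplicity 4.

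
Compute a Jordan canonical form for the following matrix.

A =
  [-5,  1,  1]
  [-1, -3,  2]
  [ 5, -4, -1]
J_3(-3)

The characteristic polynomial is
  det(x·I − A) = x^3 + 9*x^2 + 27*x + 27 = (x + 3)^3

Eigenvalues and multiplicities (the geometric multiplicity of λ is n − rank(A − λI), which equals the number of Jordan blocks for λ):
  λ = -3: algebraic multiplicity = 3, geometric multiplicity = 1

Determining the block sizes for each eigenvalue:
  λ = -3: one block (gm = 1), so the single block has size am = 3 → block sizes [3]

Assembling the blocks gives a Jordan form
J =
  [-3,  1,  0]
  [ 0, -3,  1]
  [ 0,  0, -3]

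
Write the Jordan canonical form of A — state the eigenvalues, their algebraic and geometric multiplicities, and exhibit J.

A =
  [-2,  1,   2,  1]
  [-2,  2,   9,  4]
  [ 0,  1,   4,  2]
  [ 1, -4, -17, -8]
J_2(-1) ⊕ J_2(-1)

The characteristic polynomial is
  det(x·I − A) = x^4 + 4*x^3 + 6*x^2 + 4*x + 1 = (x + 1)^4

Eigenvalues and multiplicities (the geometric multiplicity of λ is n − rank(A − λI), which equals the number of Jordan blocks for λ):
  λ = -1: algebraic multiplicity = 4, geometric multiplicity = 2

Determining the block sizes for each eigenvalue:
  λ = -1: with am = 4 and gm = 2, the partition is not yet determined (e.g. several partitions of 4 into 2 parts exist). Let N = A − (-1)·I. Computing rank(N^1) = 2, rank(N^2) = 0; the number of blocks of size ≥ j is rank(N^{j−1}) − rank(N^j), giving [2, 2]. So we have 2 block(s) of size 2 → block sizes [2, 2]

Assembling the blocks gives a Jordan form
J =
  [-1,  1,  0,  0]
  [ 0, -1,  0,  0]
  [ 0,  0, -1,  1]
  [ 0,  0,  0, -1]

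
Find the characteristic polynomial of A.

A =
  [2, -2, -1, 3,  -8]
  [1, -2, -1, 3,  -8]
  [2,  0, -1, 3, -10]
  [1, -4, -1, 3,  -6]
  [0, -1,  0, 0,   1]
x^5 - 3*x^4 + 3*x^3 - x^2

Expanding det(x·I − A) (e.g. by cofactor expansion or by noting that A is similar to its Jordan form J, which has the same characteristic polynomial as A) gives
  χ_A(x) = x^5 - 3*x^4 + 3*x^3 - x^2
which factors as x^2*(x - 1)^3. The eigenvalues (with algebraic multiplicities) are λ = 0 with multiplicity 2, λ = 1 with multiplicity 3.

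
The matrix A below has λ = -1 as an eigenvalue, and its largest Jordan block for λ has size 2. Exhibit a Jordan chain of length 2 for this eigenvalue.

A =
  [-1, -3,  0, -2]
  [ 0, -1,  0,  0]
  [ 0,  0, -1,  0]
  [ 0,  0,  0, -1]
A Jordan chain for λ = -1 of length 2:
v_1 = (-3, 0, 0, 0)ᵀ
v_2 = (0, 1, 0, 0)ᵀ

Let N = A − (-1)·I. We want v_2 with N^2 v_2 = 0 but N^1 v_2 ≠ 0; then v_{j-1} := N · v_j for j = 2, …, 2.

Pick v_2 = (0, 1, 0, 0)ᵀ.
Then v_1 = N · v_2 = (-3, 0, 0, 0)ᵀ.

Sanity check: (A − (-1)·I) v_1 = (0, 0, 0, 0)ᵀ = 0. ✓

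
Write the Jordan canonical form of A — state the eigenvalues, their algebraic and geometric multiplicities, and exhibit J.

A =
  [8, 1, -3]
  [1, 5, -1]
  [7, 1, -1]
J_3(4)

The characteristic polynomial is
  det(x·I − A) = x^3 - 12*x^2 + 48*x - 64 = (x - 4)^3

Eigenvalues and multiplicities (the geometric multiplicity of λ is n − rank(A − λI), which equals the number of Jordan blocks for λ):
  λ = 4: algebraic multiplicity = 3, geometric multiplicity = 1

Determining the block sizes for each eigenvalue:
  λ = 4: one block (gm = 1), so the single block has size am = 3 → block sizes [3]

Assembling the blocks gives a Jordan form
J =
  [4, 1, 0]
  [0, 4, 1]
  [0, 0, 4]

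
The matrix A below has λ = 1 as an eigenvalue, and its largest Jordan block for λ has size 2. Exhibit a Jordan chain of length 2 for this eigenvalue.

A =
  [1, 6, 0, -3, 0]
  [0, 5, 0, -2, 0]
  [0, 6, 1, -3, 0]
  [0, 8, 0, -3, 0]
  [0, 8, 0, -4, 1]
A Jordan chain for λ = 1 of length 2:
v_1 = (6, 4, 6, 8, 8)ᵀ
v_2 = (0, 1, 0, 0, 0)ᵀ

Let N = A − (1)·I. We want v_2 with N^2 v_2 = 0 but N^1 v_2 ≠ 0; then v_{j-1} := N · v_j for j = 2, …, 2.

Pick v_2 = (0, 1, 0, 0, 0)ᵀ.
Then v_1 = N · v_2 = (6, 4, 6, 8, 8)ᵀ.

Sanity check: (A − (1)·I) v_1 = (0, 0, 0, 0, 0)ᵀ = 0. ✓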